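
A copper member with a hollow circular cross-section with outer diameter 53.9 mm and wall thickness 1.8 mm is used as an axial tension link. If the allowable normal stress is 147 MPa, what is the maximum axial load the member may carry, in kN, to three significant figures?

43.3 kN

A = 294.6 mm².
P_max = σ_allow · A = 147 · 294.6 = 43310 N = 43.31 kN.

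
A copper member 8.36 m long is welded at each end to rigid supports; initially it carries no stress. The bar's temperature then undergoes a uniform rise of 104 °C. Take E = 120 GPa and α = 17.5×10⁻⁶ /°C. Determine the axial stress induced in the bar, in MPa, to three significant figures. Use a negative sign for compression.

Free thermal expansion αLΔT = 17.5e-6 · 8360 · 104 = 15.22 mm.
The walls impose strain ε = −(15.22)/8360 = -1.8200e-03; σ = Eε = 120000 · -1.8200e-03 = -218.4 MPa.

-218 MPa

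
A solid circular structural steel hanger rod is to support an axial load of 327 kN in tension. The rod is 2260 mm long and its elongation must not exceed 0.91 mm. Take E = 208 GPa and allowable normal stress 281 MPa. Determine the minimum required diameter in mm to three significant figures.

Required area A ≥ P/σ_allow = 327000/281 = 1164 mm².
For a solid circular section, d ≥ √(4A/π) = 38.49 mm.
Elongation limit: A ≥ PL/(Eδ_allow) = 327000·2260/(208000·0.91) = 3904 mm² ⇒ d ≥ 70.51 mm.
The elongation limit governs.

70.5 mm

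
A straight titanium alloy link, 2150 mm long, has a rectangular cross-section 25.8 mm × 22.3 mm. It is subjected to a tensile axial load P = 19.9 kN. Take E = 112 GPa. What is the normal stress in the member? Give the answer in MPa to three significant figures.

34.6 MPa

A = 575.3 mm².
σ = N/A = 19900/575.3 = 34.59 MPa.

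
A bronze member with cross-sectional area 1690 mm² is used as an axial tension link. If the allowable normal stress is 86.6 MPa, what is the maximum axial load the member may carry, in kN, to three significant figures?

146 kN

P_max = σ_allow · A = 86.6 · 1690 = 146400 N = 146.4 kN.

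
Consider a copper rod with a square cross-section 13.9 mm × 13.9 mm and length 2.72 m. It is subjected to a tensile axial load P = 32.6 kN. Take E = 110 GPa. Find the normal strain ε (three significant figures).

A = 193.2 mm².
σ = N/A = 168.7 MPa; ε = σ/E = 168.7/110000 = 1.534e-03.

0.00153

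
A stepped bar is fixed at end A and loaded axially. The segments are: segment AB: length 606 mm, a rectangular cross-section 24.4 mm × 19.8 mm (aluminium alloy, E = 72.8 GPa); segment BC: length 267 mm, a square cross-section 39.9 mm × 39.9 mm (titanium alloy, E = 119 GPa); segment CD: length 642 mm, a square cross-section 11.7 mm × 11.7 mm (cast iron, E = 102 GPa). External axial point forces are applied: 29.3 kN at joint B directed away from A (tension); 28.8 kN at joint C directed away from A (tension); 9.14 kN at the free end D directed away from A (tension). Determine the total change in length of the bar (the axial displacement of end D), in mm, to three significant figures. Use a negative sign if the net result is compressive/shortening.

Internal axial forces (sectioning from the free end, tension +): N_CD = 9.14 kN, N_BC = 37.94 kN, N_AB = 67.24 kN.
A_AB = 483.1 mm².
A_BC = 1592 mm².
A_CD = 136.9 mm².
δ_AB = 67240·606/(483.1·72800) = 1.159 mm
δ_BC = 37940·267/(1592·119000) = 0.05347 mm
δ_CD = 9140·642/(136.9·102000) = 0.4203 mm
δ = Σδ_i = 1.632 mm.

1.63 mm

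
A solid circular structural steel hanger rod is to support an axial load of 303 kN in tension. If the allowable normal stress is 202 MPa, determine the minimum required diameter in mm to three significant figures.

43.7 mm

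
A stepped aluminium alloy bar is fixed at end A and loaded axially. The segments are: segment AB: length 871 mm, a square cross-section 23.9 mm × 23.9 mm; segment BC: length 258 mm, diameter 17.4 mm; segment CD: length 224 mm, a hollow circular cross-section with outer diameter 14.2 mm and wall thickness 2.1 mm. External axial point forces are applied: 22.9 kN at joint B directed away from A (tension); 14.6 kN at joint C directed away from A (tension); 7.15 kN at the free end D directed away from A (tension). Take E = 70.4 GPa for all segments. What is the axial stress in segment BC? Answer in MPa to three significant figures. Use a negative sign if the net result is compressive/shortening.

91.5 MPa

Internal axial forces (sectioning from the free end, tension +): N_CD = 7.15 kN, N_BC = 21.75 kN, N_AB = 44.65 kN.
A_BC = 237.8 mm².
σ_BC = N_BC/A_BC = 21750/237.8 = 91.47 MPa.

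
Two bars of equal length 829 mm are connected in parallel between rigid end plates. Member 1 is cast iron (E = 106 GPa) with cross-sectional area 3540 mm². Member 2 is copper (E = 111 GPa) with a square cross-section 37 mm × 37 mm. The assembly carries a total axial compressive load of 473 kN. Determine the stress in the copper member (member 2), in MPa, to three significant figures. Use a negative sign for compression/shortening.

-99.6 MPa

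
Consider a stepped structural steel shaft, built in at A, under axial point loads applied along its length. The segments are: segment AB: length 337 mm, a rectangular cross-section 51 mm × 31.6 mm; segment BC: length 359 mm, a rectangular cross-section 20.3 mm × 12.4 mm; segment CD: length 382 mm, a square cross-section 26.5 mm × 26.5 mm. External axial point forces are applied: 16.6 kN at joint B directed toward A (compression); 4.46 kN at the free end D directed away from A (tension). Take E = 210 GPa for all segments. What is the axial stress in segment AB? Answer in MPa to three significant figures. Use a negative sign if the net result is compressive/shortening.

-7.53 MPa

Internal axial forces (sectioning from the free end, tension +): N_CD = 4.46 kN, N_BC = 4.46 kN, N_AB = -12.14 kN.
A_AB = 1612 mm².
σ_AB = N_AB/A_AB = -12140/1612 = -7.533 MPa.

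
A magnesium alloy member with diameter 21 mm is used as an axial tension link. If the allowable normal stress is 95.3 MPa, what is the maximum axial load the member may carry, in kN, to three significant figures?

33.0 kN

A = 346.4 mm².
P_max = σ_allow · A = 95.3 · 346.4 = 33010 N = 33.01 kN.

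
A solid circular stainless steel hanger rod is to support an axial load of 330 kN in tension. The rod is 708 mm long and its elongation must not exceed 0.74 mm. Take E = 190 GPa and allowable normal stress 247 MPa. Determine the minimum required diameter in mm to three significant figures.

Required area A ≥ P/σ_allow = 330000/247 = 1336 mm².
For a solid circular section, d ≥ √(4A/π) = 41.24 mm.
Elongation limit: A ≥ PL/(Eδ_allow) = 330000·708/(190000·0.74) = 1662 mm² ⇒ d ≥ 46 mm.
The elongation limit governs.

46.0 mm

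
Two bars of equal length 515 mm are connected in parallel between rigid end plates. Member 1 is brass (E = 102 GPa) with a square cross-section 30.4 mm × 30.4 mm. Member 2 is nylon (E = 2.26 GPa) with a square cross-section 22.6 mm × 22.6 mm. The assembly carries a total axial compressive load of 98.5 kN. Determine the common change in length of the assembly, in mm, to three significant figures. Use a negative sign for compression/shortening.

-0.532 mm

A_1 = 924.2 mm².
A_2 = 510.8 mm².
Equal strain + equilibrium ⇒ each member carries load in proportion to AE: A₁E₁ = 94260000 N, A₂E₂ = 1154000 N, ΣAE = 95420000 N.
δ = PL/ΣAE = -98500·515/95420000 = -0.5316 mm.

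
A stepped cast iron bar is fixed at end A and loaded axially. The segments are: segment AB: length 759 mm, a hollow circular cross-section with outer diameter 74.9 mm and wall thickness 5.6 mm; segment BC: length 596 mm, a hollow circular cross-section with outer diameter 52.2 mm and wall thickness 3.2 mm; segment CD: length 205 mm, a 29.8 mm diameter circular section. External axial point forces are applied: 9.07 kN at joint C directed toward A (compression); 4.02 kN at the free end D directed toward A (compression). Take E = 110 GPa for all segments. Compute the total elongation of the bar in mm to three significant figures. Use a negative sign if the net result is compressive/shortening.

Internal axial forces (sectioning from the free end, tension +): N_CD = -4.02 kN, N_BC = -13.09 kN, N_AB = -13.09 kN.
A_AB = 1219 mm².
A_BC = 492.6 mm².
A_CD = 697.5 mm².
δ_AB = -13090·759/(1219·110000) = -0.07408 mm
δ_BC = -13090·596/(492.6·110000) = -0.144 mm
δ_CD = -4020·205/(697.5·110000) = -0.01074 mm
δ = Σδ_i = -0.2288 mm.

-0.229 mm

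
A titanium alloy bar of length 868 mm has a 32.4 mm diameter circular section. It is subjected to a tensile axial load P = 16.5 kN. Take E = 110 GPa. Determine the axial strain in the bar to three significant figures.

1.82e-04

A = 824.5 mm².
σ = N/A = 20.01 MPa; ε = σ/E = 20.01/110000 = 1.819e-04.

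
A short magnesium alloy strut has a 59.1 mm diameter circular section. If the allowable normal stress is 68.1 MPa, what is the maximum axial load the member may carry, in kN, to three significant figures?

187 kN

A = 2743 mm².
P_max = σ_allow · A = 68.1 · 2743 = 186800 N = 186.8 kN.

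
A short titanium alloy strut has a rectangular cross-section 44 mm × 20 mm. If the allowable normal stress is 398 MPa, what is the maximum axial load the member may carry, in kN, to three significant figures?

A = 880 mm².
P_max = σ_allow · A = 398 · 880 = 350200 N = 350.2 kN.

350 kN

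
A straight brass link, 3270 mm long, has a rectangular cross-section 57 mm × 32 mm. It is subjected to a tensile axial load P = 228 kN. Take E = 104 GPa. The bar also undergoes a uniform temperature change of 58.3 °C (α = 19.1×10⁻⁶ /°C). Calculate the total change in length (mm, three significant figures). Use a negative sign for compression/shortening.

7.57 mm

A = 1824 mm².
δ_mech = NL/(AE) = 228000·3270/(1824·104000) = 3.93 mm.
δ_thermal = αLΔT = 19.1e-6·3270·58.3 = 3.641 mm.
δ = δ_mech + δ_thermal = 7.572 mm.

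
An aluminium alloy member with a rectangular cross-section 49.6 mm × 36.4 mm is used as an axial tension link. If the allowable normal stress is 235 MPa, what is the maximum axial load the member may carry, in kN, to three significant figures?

424 kN

A = 1805 mm².
P_max = σ_allow · A = 235 · 1805 = 424300 N = 424.3 kN.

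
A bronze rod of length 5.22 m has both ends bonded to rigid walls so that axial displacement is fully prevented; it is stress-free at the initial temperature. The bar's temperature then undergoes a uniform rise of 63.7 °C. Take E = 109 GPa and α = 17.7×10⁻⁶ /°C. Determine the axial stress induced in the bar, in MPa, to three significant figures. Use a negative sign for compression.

Free thermal expansion αLΔT = 17.7e-6 · 5220 · 63.7 = 5.885 mm.
The walls impose strain ε = −(5.885)/5220 = -1.1275e-03; σ = Eε = 109000 · -1.1275e-03 = -122.9 MPa.

-123 MPa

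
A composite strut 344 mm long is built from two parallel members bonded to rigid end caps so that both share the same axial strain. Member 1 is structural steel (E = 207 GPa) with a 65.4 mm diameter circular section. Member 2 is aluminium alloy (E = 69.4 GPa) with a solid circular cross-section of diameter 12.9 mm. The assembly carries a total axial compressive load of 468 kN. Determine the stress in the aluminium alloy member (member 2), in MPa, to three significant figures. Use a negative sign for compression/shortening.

-46.1 MPa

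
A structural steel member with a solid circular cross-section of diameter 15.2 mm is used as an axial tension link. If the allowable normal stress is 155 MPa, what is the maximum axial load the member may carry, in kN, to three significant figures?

28.1 kN

A = 181.5 mm².
P_max = σ_allow · A = 155 · 181.5 = 28130 N = 28.13 kN.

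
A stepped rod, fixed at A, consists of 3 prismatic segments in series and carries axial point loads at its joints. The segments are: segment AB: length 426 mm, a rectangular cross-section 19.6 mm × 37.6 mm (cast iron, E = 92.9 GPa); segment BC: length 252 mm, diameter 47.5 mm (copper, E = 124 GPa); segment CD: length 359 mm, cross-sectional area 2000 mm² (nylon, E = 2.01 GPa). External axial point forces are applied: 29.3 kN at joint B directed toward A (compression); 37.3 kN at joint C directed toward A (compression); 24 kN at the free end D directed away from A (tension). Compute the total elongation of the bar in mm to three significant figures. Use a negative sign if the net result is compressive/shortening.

1.86 mm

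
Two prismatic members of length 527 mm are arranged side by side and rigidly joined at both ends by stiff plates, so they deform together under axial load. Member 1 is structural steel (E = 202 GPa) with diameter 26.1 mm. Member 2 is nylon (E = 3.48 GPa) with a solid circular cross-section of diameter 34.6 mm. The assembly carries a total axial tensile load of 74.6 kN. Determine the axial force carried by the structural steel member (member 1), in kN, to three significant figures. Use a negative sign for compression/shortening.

72.4 kN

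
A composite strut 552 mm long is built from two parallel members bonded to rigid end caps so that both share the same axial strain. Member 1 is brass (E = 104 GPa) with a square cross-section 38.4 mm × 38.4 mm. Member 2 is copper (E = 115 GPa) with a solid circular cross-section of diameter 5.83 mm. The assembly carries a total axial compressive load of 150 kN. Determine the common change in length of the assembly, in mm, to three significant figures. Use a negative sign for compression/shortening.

-0.529 mm

A_1 = 1475 mm².
A_2 = 26.69 mm².
Equal strain + equilibrium ⇒ each member carries load in proportion to AE: A₁E₁ = 153400000 N, A₂E₂ = 3070000 N, ΣAE = 156400000 N.
δ = PL/ΣAE = -150000·552/156400000 = -0.5293 mm.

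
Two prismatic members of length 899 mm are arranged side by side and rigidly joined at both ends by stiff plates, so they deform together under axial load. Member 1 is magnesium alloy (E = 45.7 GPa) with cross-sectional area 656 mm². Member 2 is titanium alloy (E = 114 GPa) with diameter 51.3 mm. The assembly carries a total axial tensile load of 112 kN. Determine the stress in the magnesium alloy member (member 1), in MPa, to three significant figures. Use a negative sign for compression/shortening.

19.3 MPa

A_2 = 2067 mm².
Equal strain + equilibrium ⇒ each member carries load in proportion to AE: A₁E₁ = 29980000 N, A₂E₂ = 235600000 N, ΣAE = 265600000 N.
σ₁ = P·E₁/ΣAE = 112000·45700/265600000 = 19.27 MPa.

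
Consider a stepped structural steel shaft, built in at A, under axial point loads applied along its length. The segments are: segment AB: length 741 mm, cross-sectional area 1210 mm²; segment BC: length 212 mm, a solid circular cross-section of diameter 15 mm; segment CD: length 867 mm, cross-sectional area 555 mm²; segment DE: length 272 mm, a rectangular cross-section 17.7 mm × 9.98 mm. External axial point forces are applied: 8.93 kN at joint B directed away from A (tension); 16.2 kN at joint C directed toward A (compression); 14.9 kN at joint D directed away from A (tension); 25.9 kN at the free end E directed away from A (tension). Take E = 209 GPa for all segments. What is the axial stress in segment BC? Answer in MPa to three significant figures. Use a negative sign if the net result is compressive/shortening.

Internal axial forces (sectioning from the free end, tension +): N_DE = 25.9 kN, N_CD = 40.8 kN, N_BC = 24.6 kN, N_AB = 33.53 kN.
A_BC = 176.7 mm².
σ_BC = N_BC/A_BC = 24600/176.7 = 139.2 MPa.

139 MPa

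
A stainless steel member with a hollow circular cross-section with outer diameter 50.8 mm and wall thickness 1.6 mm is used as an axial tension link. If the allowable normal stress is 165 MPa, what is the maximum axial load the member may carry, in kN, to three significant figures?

A = 247.3 mm².
P_max = σ_allow · A = 165 · 247.3 = 40810 N = 40.81 kN.

40.8 kN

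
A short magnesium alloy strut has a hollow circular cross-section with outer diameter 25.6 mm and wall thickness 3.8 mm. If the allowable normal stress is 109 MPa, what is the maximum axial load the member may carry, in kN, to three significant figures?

A = 260.2 mm².
P_max = σ_allow · A = 109 · 260.2 = 28370 N = 28.37 kN.

28.4 kN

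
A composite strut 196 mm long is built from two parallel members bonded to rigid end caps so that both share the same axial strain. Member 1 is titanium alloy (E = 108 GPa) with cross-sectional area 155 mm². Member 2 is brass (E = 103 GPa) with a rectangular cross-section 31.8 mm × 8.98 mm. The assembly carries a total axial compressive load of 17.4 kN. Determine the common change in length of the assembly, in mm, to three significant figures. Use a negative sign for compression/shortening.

A_2 = 285.6 mm².
Equal strain + equilibrium ⇒ each member carries load in proportion to AE: A₁E₁ = 16740000 N, A₂E₂ = 29410000 N, ΣAE = 46150000 N.
δ = PL/ΣAE = -17400·196/46150000 = -0.07389 mm.

-0.0739 mm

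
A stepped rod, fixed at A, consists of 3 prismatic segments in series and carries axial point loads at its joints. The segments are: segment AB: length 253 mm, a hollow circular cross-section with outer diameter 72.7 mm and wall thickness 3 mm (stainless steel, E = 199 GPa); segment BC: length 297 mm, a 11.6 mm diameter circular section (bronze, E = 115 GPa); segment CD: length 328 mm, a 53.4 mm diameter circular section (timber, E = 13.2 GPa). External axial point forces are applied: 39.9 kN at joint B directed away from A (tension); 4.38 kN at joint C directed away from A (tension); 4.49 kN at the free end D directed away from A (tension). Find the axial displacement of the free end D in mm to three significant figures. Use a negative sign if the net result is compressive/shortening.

Internal axial forces (sectioning from the free end, tension +): N_CD = 4.49 kN, N_BC = 8.87 kN, N_AB = 48.77 kN.
A_AB = 656.9 mm².
A_BC = 105.7 mm².
A_CD = 2240 mm².
δ_AB = 48770·253/(656.9·199000) = 0.09439 mm
δ_BC = 8870·297/(105.7·115000) = 0.2168 mm
δ_CD = 4490·328/(2240·13200) = 0.04982 mm
δ = Σδ_i = 0.361 mm.

0.361 mm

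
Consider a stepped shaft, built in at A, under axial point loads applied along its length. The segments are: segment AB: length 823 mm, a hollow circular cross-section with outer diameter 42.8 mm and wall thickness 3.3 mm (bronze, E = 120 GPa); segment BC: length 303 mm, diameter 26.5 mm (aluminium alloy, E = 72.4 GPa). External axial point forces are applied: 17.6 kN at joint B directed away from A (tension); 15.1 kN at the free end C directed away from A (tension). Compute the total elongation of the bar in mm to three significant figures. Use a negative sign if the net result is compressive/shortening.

0.662 mm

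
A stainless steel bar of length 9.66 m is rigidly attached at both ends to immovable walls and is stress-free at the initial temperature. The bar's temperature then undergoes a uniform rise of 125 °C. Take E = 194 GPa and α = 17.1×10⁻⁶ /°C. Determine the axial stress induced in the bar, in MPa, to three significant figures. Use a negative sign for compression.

-415 MPa

Free thermal expansion αLΔT = 17.1e-6 · 9660 · 125 = 20.65 mm.
The walls impose strain ε = −(20.65)/9660 = -2.1375e-03; σ = Eε = 194000 · -2.1375e-03 = -414.7 MPa.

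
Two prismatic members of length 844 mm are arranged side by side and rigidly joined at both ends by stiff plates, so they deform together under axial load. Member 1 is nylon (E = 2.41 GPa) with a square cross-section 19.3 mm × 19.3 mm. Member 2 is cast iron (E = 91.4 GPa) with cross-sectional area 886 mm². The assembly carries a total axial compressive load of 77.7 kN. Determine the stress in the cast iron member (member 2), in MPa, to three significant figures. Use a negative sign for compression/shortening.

-86.7 MPa

A_1 = 372.5 mm².
Equal strain + equilibrium ⇒ each member carries load in proportion to AE: A₁E₁ = 897700 N, A₂E₂ = 80980000 N, ΣAE = 81880000 N.
σ₂ = P·E₂/ΣAE = -77700·91400/81880000 = -86.74 MPa.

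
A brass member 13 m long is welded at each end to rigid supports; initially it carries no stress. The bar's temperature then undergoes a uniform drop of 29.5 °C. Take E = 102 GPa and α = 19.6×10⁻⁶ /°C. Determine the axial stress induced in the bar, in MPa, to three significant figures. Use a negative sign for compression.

59.0 MPa

Free thermal expansion αLΔT = 19.6e-6 · 13000 · -29.5 = -7.517 mm.
The walls impose strain ε = −(-7.517)/13000 = 5.7820e-04; σ = Eε = 102000 · 5.7820e-04 = 58.98 MPa.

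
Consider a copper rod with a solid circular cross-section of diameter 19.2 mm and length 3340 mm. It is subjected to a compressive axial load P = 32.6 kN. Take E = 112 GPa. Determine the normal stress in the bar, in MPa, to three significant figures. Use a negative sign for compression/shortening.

-113 MPa

A = 289.5 mm².
σ = N/A = -32600/289.5 = -112.6 MPa.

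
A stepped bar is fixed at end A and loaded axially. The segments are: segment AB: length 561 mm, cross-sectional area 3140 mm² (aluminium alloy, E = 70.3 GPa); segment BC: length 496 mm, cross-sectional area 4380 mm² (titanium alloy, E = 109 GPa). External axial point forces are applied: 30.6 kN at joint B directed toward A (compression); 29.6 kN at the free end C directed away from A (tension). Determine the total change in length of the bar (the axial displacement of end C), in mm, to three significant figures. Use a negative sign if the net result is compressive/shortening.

0.0282 mm

Internal axial forces (sectioning from the free end, tension +): N_BC = 29.6 kN, N_AB = -1 kN.
δ_AB = -1000·561/(3140·70300) = -0.002541 mm
δ_BC = 29600·496/(4380·109000) = 0.03075 mm
δ = Σδ_i = 0.02821 mm.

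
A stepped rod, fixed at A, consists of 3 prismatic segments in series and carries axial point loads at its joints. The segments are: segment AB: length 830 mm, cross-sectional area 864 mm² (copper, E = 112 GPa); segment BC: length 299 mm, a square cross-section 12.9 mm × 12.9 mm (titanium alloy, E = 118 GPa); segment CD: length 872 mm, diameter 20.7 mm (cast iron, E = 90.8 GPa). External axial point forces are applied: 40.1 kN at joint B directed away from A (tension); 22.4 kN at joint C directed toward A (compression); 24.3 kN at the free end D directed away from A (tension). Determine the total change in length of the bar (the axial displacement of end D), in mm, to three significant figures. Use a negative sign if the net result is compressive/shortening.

1.08 mm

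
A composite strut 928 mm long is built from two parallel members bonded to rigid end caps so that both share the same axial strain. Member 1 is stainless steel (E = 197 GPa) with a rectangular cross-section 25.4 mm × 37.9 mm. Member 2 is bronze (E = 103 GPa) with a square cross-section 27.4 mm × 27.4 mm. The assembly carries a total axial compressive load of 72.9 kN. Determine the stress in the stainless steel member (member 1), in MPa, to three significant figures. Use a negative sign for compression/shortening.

A_1 = 962.7 mm².
A_2 = 750.8 mm².
Equal strain + equilibrium ⇒ each member carries load in proportion to AE: A₁E₁ = 189600000 N, A₂E₂ = 77330000 N, ΣAE = 267000000 N.
σ₁ = P·E₁/ΣAE = -72900·197000/267000000 = -53.79 MPa.

-53.8 MPa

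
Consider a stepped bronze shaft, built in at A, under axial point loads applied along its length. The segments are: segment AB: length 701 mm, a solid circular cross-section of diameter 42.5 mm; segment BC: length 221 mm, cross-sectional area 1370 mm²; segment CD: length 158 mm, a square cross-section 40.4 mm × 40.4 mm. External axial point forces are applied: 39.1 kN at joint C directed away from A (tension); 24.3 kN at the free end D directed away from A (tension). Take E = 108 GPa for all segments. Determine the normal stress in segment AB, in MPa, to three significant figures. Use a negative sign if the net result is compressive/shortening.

Internal axial forces (sectioning from the free end, tension +): N_CD = 24.3 kN, N_BC = 63.4 kN, N_AB = 63.4 kN.
A_AB = 1419 mm².
σ_AB = N_AB/A_AB = 63400/1419 = 44.69 MPa.

44.7 MPa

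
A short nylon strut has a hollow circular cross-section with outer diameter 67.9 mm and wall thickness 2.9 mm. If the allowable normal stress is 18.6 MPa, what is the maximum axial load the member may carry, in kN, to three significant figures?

11.0 kN

A = 592.2 mm².
P_max = σ_allow · A = 18.6 · 592.2 = 11010 N = 11.01 kN.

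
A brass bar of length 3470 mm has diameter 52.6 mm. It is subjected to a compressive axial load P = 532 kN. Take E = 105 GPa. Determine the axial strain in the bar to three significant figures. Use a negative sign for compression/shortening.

A = 2173 mm².
σ = N/A = -244.8 MPa; ε = σ/E = -244.8/105000 = -2.332e-03.

-0.00233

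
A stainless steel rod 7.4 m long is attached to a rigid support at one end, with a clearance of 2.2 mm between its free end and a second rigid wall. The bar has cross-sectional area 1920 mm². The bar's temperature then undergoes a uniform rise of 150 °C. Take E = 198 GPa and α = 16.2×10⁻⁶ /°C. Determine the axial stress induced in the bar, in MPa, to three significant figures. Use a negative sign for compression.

-422 MPa

Free thermal expansion αLΔT = 16.2e-6 · 7400 · 150 = 17.98 mm.
The walls engage after the gap closes; constrained expansion = 17.98 − 2.2 = 15.78 mm.
The walls impose strain ε = −(15.78)/7400 = -2.1327e-03; σ = Eε = 198000 · -2.1327e-03 = -422.3 MPa.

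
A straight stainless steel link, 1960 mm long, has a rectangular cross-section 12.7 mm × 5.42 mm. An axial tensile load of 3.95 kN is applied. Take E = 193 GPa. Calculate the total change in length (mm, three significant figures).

0.583 mm

A = 68.83 mm².
δ_mech = NL/(AE) = 3950·1960/(68.83·193000) = 0.5828 mm.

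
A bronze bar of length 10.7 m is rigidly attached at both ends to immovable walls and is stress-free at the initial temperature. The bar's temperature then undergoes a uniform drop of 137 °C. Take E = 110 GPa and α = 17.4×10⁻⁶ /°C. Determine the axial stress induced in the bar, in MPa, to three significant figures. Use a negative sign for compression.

Free thermal expansion αLΔT = 17.4e-6 · 10700 · -137 = -25.51 mm.
The walls impose strain ε = −(-25.51)/10700 = 2.3838e-03; σ = Eε = 110000 · 2.3838e-03 = 262.2 MPa.

262 MPa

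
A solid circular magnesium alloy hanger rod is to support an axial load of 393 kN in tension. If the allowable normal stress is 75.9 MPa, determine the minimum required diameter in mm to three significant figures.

Required area A ≥ P/σ_allow = 393000/75.9 = 5178 mm².
For a solid circular section, d ≥ √(4A/π) = 81.2 mm.

81.2 mm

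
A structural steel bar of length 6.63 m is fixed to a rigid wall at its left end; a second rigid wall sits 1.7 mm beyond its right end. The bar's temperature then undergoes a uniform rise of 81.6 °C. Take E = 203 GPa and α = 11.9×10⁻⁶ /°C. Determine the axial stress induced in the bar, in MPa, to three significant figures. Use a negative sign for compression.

Free thermal expansion αLΔT = 11.9e-6 · 6630 · 81.6 = 6.438 mm.
The walls engage after the gap closes; constrained expansion = 6.438 − 1.7 = 4.738 mm.
The walls impose strain ε = −(4.738)/6630 = -7.1463e-04; σ = Eε = 203000 · -7.1463e-04 = -145.1 MPa.

-145 MPa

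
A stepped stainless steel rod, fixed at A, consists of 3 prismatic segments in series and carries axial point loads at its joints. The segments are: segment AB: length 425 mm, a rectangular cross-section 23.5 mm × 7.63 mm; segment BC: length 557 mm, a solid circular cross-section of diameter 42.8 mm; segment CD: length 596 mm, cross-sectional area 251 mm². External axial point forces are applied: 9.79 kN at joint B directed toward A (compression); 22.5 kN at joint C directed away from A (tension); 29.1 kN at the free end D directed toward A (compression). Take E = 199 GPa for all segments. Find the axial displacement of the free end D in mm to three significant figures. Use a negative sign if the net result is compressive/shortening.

-0.555 mm

Internal axial forces (sectioning from the free end, tension +): N_CD = -29.1 kN, N_BC = -6.6 kN, N_AB = -16.39 kN.
A_AB = 179.3 mm².
A_BC = 1439 mm².
δ_AB = -16390·425/(179.3·199000) = -0.1952 mm
δ_BC = -6600·557/(1439·199000) = -0.01284 mm
δ_CD = -29100·596/(251·199000) = -0.3472 mm
δ = Σδ_i = -0.5553 mm.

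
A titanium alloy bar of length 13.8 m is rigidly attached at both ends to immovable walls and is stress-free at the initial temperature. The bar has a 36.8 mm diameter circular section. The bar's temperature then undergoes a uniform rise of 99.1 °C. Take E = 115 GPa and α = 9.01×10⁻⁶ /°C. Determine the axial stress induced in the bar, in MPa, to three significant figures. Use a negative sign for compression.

-103 MPa

Free thermal expansion αLΔT = 9.01e-6 · 13800 · 99.1 = 12.32 mm.
The walls impose strain ε = −(12.32)/13800 = -8.9289e-04; σ = Eε = 115000 · -8.9289e-04 = -102.7 MPa.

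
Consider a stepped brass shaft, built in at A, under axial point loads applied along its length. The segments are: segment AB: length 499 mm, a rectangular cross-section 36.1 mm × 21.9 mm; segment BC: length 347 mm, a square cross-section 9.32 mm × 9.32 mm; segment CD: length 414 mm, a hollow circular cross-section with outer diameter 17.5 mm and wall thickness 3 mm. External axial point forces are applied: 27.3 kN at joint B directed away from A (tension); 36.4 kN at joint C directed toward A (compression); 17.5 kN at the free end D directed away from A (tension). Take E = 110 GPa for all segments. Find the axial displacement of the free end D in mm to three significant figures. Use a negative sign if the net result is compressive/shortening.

-0.156 mm

Internal axial forces (sectioning from the free end, tension +): N_CD = 17.5 kN, N_BC = -18.9 kN, N_AB = 8.4 kN.
A_AB = 790.6 mm².
A_BC = 86.86 mm².
A_CD = 136.7 mm².
δ_AB = 8400·499/(790.6·110000) = 0.0482 mm
δ_BC = -18900·347/(86.86·110000) = -0.6864 mm
δ_CD = 17500·414/(136.7·110000) = 0.482 mm
δ = Σδ_i = -0.1562 mm.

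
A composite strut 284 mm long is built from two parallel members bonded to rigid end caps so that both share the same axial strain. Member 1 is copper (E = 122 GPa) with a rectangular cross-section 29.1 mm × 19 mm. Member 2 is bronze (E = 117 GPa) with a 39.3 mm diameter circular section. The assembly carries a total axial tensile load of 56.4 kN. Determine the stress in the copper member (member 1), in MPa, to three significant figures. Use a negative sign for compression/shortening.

A_1 = 552.9 mm².
A_2 = 1213 mm².
Equal strain + equilibrium ⇒ each member carries load in proportion to AE: A₁E₁ = 67450000 N, A₂E₂ = 141900000 N, ΣAE = 209400000 N.
σ₁ = P·E₁/ΣAE = 56400·122000/209400000 = 32.86 MPa.

32.9 MPa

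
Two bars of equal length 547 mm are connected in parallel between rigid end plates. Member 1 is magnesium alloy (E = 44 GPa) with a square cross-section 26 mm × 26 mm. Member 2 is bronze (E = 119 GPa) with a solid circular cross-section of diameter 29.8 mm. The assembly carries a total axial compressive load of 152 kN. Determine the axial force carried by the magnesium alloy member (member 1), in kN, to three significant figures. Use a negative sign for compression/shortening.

-40.1 kN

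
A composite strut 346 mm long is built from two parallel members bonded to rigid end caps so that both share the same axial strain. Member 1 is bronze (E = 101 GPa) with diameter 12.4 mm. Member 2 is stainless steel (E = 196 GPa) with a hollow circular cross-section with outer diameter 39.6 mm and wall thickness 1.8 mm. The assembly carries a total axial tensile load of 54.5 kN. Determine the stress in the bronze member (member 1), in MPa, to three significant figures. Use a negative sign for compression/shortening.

A_1 = 120.8 mm².
A_2 = 213.8 mm².
Equal strain + equilibrium ⇒ each member carries load in proportion to AE: A₁E₁ = 12200000 N, A₂E₂ = 41900000 N, ΣAE = 54090000 N.
σ₁ = P·E₁/ΣAE = 54500·101000/54090000 = 101.8 MPa.

102 MPa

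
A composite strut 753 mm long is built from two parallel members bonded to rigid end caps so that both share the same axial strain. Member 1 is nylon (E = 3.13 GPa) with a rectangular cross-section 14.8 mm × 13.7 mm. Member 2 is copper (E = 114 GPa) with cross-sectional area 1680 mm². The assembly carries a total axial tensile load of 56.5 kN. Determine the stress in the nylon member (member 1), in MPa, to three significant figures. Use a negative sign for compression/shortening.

0.920 MPa

A_1 = 202.8 mm².
Equal strain + equilibrium ⇒ each member carries load in proportion to AE: A₁E₁ = 634600 N, A₂E₂ = 191500000 N, ΣAE = 192200000 N.
σ₁ = P·E₁/ΣAE = 56500·3130/192200000 = 0.9203 MPa.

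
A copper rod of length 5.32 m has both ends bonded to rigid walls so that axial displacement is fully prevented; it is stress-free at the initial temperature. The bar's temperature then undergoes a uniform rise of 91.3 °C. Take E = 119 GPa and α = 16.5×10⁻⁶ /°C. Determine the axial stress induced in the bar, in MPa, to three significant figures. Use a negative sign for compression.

Free thermal expansion αLΔT = 16.5e-6 · 5320 · 91.3 = 8.014 mm.
The walls impose strain ε = −(8.014)/5320 = -1.5064e-03; σ = Eε = 119000 · -1.5064e-03 = -179.3 MPa.

-179 MPa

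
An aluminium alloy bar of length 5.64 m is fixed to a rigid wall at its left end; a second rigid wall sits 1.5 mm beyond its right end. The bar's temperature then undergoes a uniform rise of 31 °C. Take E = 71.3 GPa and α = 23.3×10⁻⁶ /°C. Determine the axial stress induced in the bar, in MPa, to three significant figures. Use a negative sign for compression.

Free thermal expansion αLΔT = 23.3e-6 · 5640 · 31 = 4.074 mm.
The walls engage after the gap closes; constrained expansion = 4.074 − 1.5 = 2.574 mm.
The walls impose strain ε = −(2.574)/5640 = -4.5634e-04; σ = Eε = 71300 · -4.5634e-04 = -32.54 MPa.

-32.5 MPa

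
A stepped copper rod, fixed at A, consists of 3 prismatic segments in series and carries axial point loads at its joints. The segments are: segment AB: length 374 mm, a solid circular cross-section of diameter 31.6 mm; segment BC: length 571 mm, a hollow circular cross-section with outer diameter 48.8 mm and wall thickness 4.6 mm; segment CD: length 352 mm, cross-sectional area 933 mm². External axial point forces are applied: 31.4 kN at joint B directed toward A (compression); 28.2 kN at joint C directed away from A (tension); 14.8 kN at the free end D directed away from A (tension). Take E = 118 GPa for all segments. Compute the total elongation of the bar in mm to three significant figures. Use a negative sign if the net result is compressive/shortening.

Internal axial forces (sectioning from the free end, tension +): N_CD = 14.8 kN, N_BC = 43 kN, N_AB = 11.6 kN.
A_AB = 784.3 mm².
A_BC = 638.7 mm².
δ_AB = 11600·374/(784.3·118000) = 0.04688 mm
δ_BC = 43000·571/(638.7·118000) = 0.3258 mm
δ_CD = 14800·352/(933·118000) = 0.04732 mm
δ = Σδ_i = 0.42 mm.

0.420 mm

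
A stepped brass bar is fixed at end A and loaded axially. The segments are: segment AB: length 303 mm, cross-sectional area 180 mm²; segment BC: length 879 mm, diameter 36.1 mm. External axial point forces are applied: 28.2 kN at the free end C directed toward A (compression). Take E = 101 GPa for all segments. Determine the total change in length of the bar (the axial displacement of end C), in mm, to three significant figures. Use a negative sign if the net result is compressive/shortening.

Internal axial forces (sectioning from the free end, tension +): N_BC = -28.2 kN, N_AB = -28.2 kN.
A_BC = 1024 mm².
δ_AB = -28200·303/(180·101000) = -0.47 mm
δ_BC = -28200·879/(1024·101000) = -0.2398 mm
δ = Σδ_i = -0.7098 mm.

-0.710 mm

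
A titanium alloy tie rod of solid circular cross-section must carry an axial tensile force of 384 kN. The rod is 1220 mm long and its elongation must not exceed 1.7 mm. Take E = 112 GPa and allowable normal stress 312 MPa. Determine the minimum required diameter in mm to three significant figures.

Required area A ≥ P/σ_allow = 384000/312 = 1231 mm².
For a solid circular section, d ≥ √(4A/π) = 39.59 mm.
Elongation limit: A ≥ PL/(Eδ_allow) = 384000·1220/(112000·1.7) = 2461 mm² ⇒ d ≥ 55.97 mm.
The elongation limit governs.

56.0 mm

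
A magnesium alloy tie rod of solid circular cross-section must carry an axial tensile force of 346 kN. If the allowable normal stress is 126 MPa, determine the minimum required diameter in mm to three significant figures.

59.1 mm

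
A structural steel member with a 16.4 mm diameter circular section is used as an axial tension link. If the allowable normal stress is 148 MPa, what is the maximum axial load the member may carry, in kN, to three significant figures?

A = 211.2 mm².
P_max = σ_allow · A = 148 · 211.2 = 31260 N = 31.26 kN.

31.3 kN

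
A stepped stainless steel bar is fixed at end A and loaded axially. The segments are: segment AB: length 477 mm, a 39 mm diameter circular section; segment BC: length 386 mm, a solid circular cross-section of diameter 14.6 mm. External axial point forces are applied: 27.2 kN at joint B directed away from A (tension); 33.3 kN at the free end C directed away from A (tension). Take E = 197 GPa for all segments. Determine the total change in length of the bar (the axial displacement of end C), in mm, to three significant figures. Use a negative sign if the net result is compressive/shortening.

0.512 mm

Internal axial forces (sectioning from the free end, tension +): N_BC = 33.3 kN, N_AB = 60.5 kN.
A_AB = 1195 mm².
A_BC = 167.4 mm².
δ_AB = 60500·477/(1195·197000) = 0.1226 mm
δ_BC = 33300·386/(167.4·197000) = 0.3897 mm
δ = Σδ_i = 0.5124 mm.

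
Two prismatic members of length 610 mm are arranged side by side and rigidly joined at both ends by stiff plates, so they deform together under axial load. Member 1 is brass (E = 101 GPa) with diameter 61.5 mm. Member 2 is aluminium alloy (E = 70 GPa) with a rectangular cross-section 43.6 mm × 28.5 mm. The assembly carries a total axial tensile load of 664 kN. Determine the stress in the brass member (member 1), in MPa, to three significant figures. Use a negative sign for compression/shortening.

173 MPa

A_1 = 2971 mm².
A_2 = 1243 mm².
Equal strain + equilibrium ⇒ each member carries load in proportion to AE: A₁E₁ = 300000000 N, A₂E₂ = 86980000 N, ΣAE = 387000000 N.
σ₁ = P·E₁/ΣAE = 664000·101000/387000000 = 173.3 MPa.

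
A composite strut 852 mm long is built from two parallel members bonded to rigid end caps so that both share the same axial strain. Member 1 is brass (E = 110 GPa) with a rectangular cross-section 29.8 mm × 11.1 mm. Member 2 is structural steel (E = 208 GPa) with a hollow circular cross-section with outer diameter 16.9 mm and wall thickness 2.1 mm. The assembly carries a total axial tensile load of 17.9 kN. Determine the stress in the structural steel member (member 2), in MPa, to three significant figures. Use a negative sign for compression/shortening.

A_1 = 330.8 mm².
A_2 = 97.64 mm².
Equal strain + equilibrium ⇒ each member carries load in proportion to AE: A₁E₁ = 36390000 N, A₂E₂ = 20310000 N, ΣAE = 56700000 N.
σ₂ = P·E₂/ΣAE = 17900·208000/56700000 = 65.67 MPa.

65.7 MPa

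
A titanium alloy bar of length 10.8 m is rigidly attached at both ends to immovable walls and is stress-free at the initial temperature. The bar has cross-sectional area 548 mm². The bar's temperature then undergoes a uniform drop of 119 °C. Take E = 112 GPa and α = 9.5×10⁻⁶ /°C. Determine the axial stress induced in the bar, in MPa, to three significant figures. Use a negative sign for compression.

127 MPa

Free thermal expansion αLΔT = 9.5e-6 · 10800 · -119 = -12.21 mm.
The walls impose strain ε = −(-12.21)/10800 = 1.1305e-03; σ = Eε = 112000 · 1.1305e-03 = 126.6 MPa.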